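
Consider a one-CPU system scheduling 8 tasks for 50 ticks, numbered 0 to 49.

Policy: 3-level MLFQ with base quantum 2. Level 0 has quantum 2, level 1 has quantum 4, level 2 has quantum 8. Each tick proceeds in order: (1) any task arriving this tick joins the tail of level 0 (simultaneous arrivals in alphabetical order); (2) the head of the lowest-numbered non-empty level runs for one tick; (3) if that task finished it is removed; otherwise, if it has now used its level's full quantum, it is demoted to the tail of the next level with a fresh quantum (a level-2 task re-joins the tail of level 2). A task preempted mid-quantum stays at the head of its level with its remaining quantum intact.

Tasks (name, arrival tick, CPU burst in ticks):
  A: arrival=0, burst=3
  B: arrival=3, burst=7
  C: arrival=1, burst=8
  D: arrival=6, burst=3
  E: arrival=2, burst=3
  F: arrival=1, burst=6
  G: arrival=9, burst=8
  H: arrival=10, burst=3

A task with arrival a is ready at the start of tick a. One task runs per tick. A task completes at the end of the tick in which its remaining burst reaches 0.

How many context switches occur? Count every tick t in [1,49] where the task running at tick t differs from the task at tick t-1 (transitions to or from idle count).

context switches = 19

t=0: L0/L1/L2 = A/-/- → run A
t=1: L0/L1/L2 = ACF/-/- → run A
t=2: L0/L1/L2 = CFE/A/- → run C
t=3: L0/L1/L2 = CFEB/A/- → run C
t=4: L0/L1/L2 = FEB/AC/- → run F
t=5: L0/L1/L2 = FEB/AC/- → run F
t=6: L0/L1/L2 = EBD/ACF/- → run E
t=7: L0/L1/L2 = EBD/ACF/- → run E
t=8: L0/L1/L2 = BD/ACFE/- → run B
t=9: L0/L1/L2 = BDG/ACFE/- → run B
t=10: L0/L1/L2 = DGH/ACFEB/- → run D
t=11: L0/L1/L2 = DGH/ACFEB/- → run D
t=12: L0/L1/L2 = GH/ACFEBD/- → run G
t=13: L0/L1/L2 = GH/ACFEBD/- → run G
t=14: L0/L1/L2 = H/ACFEBDG/- → run H
t=15: L0/L1/L2 = H/ACFEBDG/- → run H
t=16: L0/L1/L2 = -/ACFEBDGH/- → run A
t=17: L0/L1/L2 = -/CFEBDGH/- → run C
t=18: L0/L1/L2 = -/CFEBDGH/- → run C
t=19: L0/L1/L2 = -/CFEBDGH/- → run C
t=20: L0/L1/L2 = -/CFEBDGH/- → run C
t=21: L0/L1/L2 = -/FEBDGH/C → run F
t=22: L0/L1/L2 = -/FEBDGH/C → run F
t=23: L0/L1/L2 = -/FEBDGH/C → run F
t=24: L0/L1/L2 = -/FEBDGH/C → run F
t=25: L0/L1/L2 = -/EBDGH/C → run E
t=26: L0/L1/L2 = -/BDGH/C → run B
t=27: L0/L1/L2 = -/BDGH/C → run B
t=28: L0/L1/L2 = -/BDGH/C → run B
t=29: L0/L1/L2 = -/BDGH/C → run B
t=30: L0/L1/L2 = -/DGH/CB → run D
t=31: L0/L1/L2 = -/GH/CB → run G
t=32: L0/L1/L2 = -/GH/CB → run G
t=33: L0/L1/L2 = -/GH/CB → run G
t=34: L0/L1/L2 = -/GH/CB → run G
t=35: L0/L1/L2 = -/H/CBG → run H
t=36: L0/L1/L2 = -/-/CBG → run C
t=37: L0/L1/L2 = -/-/CBG → run C
t=38: L0/L1/L2 = -/-/BG → run B
t=39: L0/L1/L2 = -/-/G → run G
t=40: L0/L1/L2 = -/-/G → run G
t=41: (idle)
t=42: (idle)
t=43: (idle)
t=44: (idle)
t=45: (idle)
t=46: (idle)
t=47: (idle)
t=48: (idle)
t=49: (idle)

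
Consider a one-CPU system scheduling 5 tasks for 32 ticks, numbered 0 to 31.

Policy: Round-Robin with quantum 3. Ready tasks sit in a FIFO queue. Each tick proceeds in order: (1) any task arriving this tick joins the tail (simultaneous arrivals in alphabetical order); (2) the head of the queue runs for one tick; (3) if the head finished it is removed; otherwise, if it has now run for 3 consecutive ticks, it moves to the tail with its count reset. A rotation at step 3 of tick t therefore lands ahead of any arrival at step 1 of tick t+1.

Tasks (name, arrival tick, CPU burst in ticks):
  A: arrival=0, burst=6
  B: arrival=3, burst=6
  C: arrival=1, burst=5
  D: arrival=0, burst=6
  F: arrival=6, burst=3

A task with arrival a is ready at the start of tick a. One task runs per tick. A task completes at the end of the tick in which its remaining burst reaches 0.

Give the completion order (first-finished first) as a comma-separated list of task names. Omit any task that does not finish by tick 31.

t=0: queue=[A,D] q_used=0 → run A
t=1: queue=[A,D,C] q_used=1 → run A
t=2: queue=[A,D,C] q_used=2 → run A
t=3: queue=[D,C,A,B] q_used=0 → run D
t=4: queue=[D,C,A,B] q_used=1 → run D
t=5: queue=[D,C,A,B] q_used=2 → run D
t=6: queue=[C,A,B,D,F] q_used=0 → run C
t=7: queue=[C,A,B,D,F] q_used=1 → run C
t=8: queue=[C,A,B,D,F] q_used=2 → run C
t=9: queue=[A,B,D,F,C] q_used=0 → run A
t=10: queue=[A,B,D,F,C] q_used=1 → run A
t=11: queue=[A,B,D,F,C] q_used=2 → run A
t=12: queue=[B,D,F,C] q_used=0 → run B
t=13: queue=[B,D,F,C] q_used=1 → run B
t=14: queue=[B,D,F,C] q_used=2 → run B
t=15: queue=[D,F,C,B] q_used=0 → run D
t=16: queue=[D,F,C,B] q_used=1 → run D
t=17: queue=[D,F,C,B] q_used=2 → run D
t=18: queue=[F,C,B] q_used=0 → run F
t=19: queue=[F,C,B] q_used=1 → run F
t=20: queue=[F,C,B] q_used=2 → run F
t=21: queue=[C,B] q_used=0 → run C
t=22: queue=[C,B] q_used=1 → run C
t=23: queue=[B] q_used=0 → run B
t=24: queue=[B] q_used=1 → run B
t=25: queue=[B] q_used=2 → run B
t=26: (idle)
t=27: (idle)
t=28: (idle)
t=29: (idle)
t=30: (idle)
t=31: (idle)

completion order = A, D, F, C, B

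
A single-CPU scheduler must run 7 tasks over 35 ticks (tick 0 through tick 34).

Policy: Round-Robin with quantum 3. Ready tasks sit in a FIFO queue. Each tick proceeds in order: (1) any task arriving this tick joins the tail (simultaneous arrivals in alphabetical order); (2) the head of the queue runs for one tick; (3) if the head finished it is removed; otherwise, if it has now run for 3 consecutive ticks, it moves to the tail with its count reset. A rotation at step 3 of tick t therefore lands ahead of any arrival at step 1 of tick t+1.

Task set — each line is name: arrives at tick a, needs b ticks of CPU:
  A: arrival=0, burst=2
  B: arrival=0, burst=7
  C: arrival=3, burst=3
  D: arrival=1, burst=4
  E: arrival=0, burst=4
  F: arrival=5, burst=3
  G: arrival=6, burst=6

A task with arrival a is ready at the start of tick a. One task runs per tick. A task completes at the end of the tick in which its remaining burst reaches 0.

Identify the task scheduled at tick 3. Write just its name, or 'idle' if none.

running at tick 3 = B

t=0: queue=[A,B,E] q_used=0 → run A
t=1: queue=[A,B,E,D] q_used=1 → run A
t=2: queue=[B,E,D] q_used=0 → run B
t=3: queue=[B,E,D,C] q_used=1 → run B
t=4: queue=[B,E,D,C] q_used=2 → run B
t=5: queue=[E,D,C,B,F] q_used=0 → run E
t=6: queue=[E,D,C,B,F,G] q_used=1 → run E
t=7: queue=[E,D,C,B,F,G] q_used=2 → run E
t=8: queue=[D,C,B,F,G,E] q_used=0 → run D
t=9: queue=[D,C,B,F,G,E] q_used=1 → run D
t=10: queue=[D,C,B,F,G,E] q_used=2 → run D
t=11: queue=[C,B,F,G,E,D] q_used=0 → run C
t=12: queue=[C,B,F,G,E,D] q_used=1 → run C
t=13: queue=[C,B,F,G,E,D] q_used=2 → run C
t=14: queue=[B,F,G,E,D] q_used=0 → run B
t=15: queue=[B,F,G,E,D] q_used=1 → run B
t=16: queue=[B,F,G,E,D] q_used=2 → run B
t=17: queue=[F,G,E,D,B] q_used=0 → run F
t=18: queue=[F,G,E,D,B] q_used=1 → run F
t=19: queue=[F,G,E,D,B] q_used=2 → run F
t=20: queue=[G,E,D,B] q_used=0 → run G
t=21: queue=[G,E,D,B] q_used=1 → run G
t=22: queue=[G,E,D,B] q_used=2 → run G
t=23: queue=[E,D,B,G] q_used=0 → run E
t=24: queue=[D,B,G] q_used=0 → run D
t=25: queue=[B,G] q_used=0 → run B
t=26: queue=[G] q_used=0 → run G
t=27: queue=[G] q_used=1 → run G
t=28: queue=[G] q_used=2 → run G
t=29: (idle)
t=30: (idle)
t=31: (idle)
t=32: (idle)
t=33: (idle)
t=34: (idle)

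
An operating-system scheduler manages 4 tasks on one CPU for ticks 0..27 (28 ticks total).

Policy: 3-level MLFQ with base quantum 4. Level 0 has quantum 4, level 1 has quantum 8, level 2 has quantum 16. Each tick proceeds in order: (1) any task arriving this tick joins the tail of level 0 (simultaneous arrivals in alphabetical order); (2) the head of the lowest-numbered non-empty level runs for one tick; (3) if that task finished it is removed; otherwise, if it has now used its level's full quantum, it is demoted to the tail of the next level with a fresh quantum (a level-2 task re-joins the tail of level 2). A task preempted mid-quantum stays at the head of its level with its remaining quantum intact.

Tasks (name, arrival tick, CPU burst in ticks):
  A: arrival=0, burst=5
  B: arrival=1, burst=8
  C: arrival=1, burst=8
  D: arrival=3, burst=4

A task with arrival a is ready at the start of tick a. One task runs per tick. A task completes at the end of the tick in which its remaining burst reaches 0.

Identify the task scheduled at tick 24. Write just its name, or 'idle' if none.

running at tick 24 = C

t=0: L0/L1/L2 = A/-/- → run A
t=1: L0/L1/L2 = ABC/-/- → run A
t=2: L0/L1/L2 = ABC/-/- → run A
t=3: L0/L1/L2 = ABCD/-/- → run A
t=4: L0/L1/L2 = BCD/A/- → run B
t=5: L0/L1/L2 = BCD/A/- → run B
t=6: L0/L1/L2 = BCD/A/- → run B
t=7: L0/L1/L2 = BCD/A/- → run B
t=8: L0/L1/L2 = CD/AB/- → run C
t=9: L0/L1/L2 = CD/AB/- → run C
t=10: L0/L1/L2 = CD/AB/- → run C
t=11: L0/L1/L2 = CD/AB/- → run C
t=12: L0/L1/L2 = D/ABC/- → run D
t=13: L0/L1/L2 = D/ABC/- → run D
t=14: L0/L1/L2 = D/ABC/- → run D
t=15: L0/L1/L2 = D/ABC/- → run D
t=16: L0/L1/L2 = -/ABC/- → run A
t=17: L0/L1/L2 = -/BC/- → run B
t=18: L0/L1/L2 = -/BC/- → run B
t=19: L0/L1/L2 = -/BC/- → run B
t=20: L0/L1/L2 = -/BC/- → run B
t=21: L0/L1/L2 = -/C/- → run C
t=22: L0/L1/L2 = -/C/- → run C
t=23: L0/L1/L2 = -/C/- → run C
t=24: L0/L1/L2 = -/C/- → run C
t=25: (idle)
t=26: (idle)
t=27: (idle)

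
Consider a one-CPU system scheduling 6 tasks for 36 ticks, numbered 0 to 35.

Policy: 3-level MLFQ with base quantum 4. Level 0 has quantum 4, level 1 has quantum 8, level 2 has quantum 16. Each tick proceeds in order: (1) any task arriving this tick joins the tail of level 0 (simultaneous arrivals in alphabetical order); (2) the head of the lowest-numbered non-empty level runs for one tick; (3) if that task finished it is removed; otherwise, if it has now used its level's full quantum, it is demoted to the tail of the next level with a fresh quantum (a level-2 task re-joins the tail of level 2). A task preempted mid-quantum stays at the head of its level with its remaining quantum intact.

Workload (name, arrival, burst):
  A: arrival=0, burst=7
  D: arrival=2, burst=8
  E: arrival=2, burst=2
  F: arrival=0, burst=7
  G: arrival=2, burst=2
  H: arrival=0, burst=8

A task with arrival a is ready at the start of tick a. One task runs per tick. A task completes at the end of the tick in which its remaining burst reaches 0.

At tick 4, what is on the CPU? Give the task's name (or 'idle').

t=0: L0/L1/L2 = AFH/-/- → run A
t=1: L0/L1/L2 = AFH/-/- → run A
t=2: L0/L1/L2 = AFHDEG/-/- → run A
t=3: L0/L1/L2 = AFHDEG/-/- → run A
t=4: L0/L1/L2 = FHDEG/A/- → run F
t=5: L0/L1/L2 = FHDEG/A/- → run F
t=6: L0/L1/L2 = FHDEG/A/- → run F
t=7: L0/L1/L2 = FHDEG/A/- → run F
t=8: L0/L1/L2 = HDEG/AF/- → run H
t=9: L0/L1/L2 = HDEG/AF/- → run H
t=10: L0/L1/L2 = HDEG/AF/- → run H
t=11: L0/L1/L2 = HDEG/AF/- → run H
t=12: L0/L1/L2 = DEG/AFH/- → run D
t=13: L0/L1/L2 = DEG/AFH/- → run D
t=14: L0/L1/L2 = DEG/AFH/- → run D
t=15: L0/L1/L2 = DEG/AFH/- → run D
t=16: L0/L1/L2 = EG/AFHD/- → run E
t=17: L0/L1/L2 = EG/AFHD/- → run E
t=18: L0/L1/L2 = G/AFHD/- → run G
t=19: L0/L1/L2 = G/AFHD/- → run G
t=20: L0/L1/L2 = -/AFHD/- → run A
t=21: L0/L1/L2 = -/AFHD/- → run A
t=22: L0/L1/L2 = -/AFHD/- → run A
t=23: L0/L1/L2 = -/FHD/- → run F
t=24: L0/L1/L2 = -/FHD/- → run F
t=25: L0/L1/L2 = -/FHD/- → run F
t=26: L0/L1/L2 = -/HD/- → run H
t=27: L0/L1/L2 = -/HD/- → run H
t=28: L0/L1/L2 = -/HD/- → run H
t=29: L0/L1/L2 = -/HD/- → run H
t=30: L0/L1/L2 = -/D/- → run D
t=31: L0/L1/L2 = -/D/- → run D
t=32: L0/L1/L2 = -/D/- → run D
t=33: L0/L1/L2 = -/D/- → run D
t=34: (idle)
t=35: (idle)

running at tick 4 = F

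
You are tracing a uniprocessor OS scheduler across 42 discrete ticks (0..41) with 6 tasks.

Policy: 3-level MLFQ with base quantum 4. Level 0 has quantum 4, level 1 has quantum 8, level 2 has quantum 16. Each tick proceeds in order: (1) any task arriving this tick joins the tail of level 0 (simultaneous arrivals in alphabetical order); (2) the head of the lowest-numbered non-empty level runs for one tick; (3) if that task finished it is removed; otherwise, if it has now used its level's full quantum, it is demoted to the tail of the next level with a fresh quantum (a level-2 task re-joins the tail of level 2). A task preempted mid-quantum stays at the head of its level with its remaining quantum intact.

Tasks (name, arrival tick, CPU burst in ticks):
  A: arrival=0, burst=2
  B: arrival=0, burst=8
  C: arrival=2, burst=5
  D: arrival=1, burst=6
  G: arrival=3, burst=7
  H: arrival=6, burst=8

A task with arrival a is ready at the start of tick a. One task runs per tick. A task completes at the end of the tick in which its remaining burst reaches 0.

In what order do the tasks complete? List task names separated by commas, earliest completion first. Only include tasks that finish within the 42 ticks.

completion order = A, B, D, C, G, H

t=0: L0/L1/L2 = AB/-/- → run A
t=1: L0/L1/L2 = ABD/-/- → run A
t=2: L0/L1/L2 = BDC/-/- → run B
t=3: L0/L1/L2 = BDCG/-/- → run B
t=4: L0/L1/L2 = BDCG/-/- → run B
t=5: L0/L1/L2 = BDCG/-/- → run B
t=6: L0/L1/L2 = DCGH/B/- → run D
t=7: L0/L1/L2 = DCGH/B/- → run D
t=8: L0/L1/L2 = DCGH/B/- → run D
t=9: L0/L1/L2 = DCGH/B/- → run D
t=10: L0/L1/L2 = CGH/BD/- → run C
t=11: L0/L1/L2 = CGH/BD/- → run C
t=12: L0/L1/L2 = CGH/BD/- → run C
t=13: L0/L1/L2 = CGH/BD/- → run C
t=14: L0/L1/L2 = GH/BDC/- → run G
t=15: L0/L1/L2 = GH/BDC/- → run G
t=16: L0/L1/L2 = GH/BDC/- → run G
t=17: L0/L1/L2 = GH/BDC/- → run G
t=18: L0/L1/L2 = H/BDCG/- → run H
t=19: L0/L1/L2 = H/BDCG/- → run H
t=20: L0/L1/L2 = H/BDCG/- → run H
t=21: L0/L1/L2 = H/BDCG/- → run H
t=22: L0/L1/L2 = -/BDCGH/- → run B
t=23: L0/L1/L2 = -/BDCGH/- → run B
t=24: L0/L1/L2 = -/BDCGH/- → run B
t=25: L0/L1/L2 = -/BDCGH/- → run B
t=26: L0/L1/L2 = -/DCGH/- → run D
t=27: L0/L1/L2 = -/DCGH/- → run D
t=28: L0/L1/L2 = -/CGH/- → run C
t=29: L0/L1/L2 = -/GH/- → run G
t=30: L0/L1/L2 = -/GH/- → run G
t=31: L0/L1/L2 = -/GH/- → run G
t=32: L0/L1/L2 = -/H/- → run H
t=33: L0/L1/L2 = -/H/- → run H
t=34: L0/L1/L2 = -/H/- → run H
t=35: L0/L1/L2 = -/H/- → run H
t=36: (idle)
t=37: (idle)
t=38: (idle)
t=39: (idle)
t=40: (idle)
t=41: (idle)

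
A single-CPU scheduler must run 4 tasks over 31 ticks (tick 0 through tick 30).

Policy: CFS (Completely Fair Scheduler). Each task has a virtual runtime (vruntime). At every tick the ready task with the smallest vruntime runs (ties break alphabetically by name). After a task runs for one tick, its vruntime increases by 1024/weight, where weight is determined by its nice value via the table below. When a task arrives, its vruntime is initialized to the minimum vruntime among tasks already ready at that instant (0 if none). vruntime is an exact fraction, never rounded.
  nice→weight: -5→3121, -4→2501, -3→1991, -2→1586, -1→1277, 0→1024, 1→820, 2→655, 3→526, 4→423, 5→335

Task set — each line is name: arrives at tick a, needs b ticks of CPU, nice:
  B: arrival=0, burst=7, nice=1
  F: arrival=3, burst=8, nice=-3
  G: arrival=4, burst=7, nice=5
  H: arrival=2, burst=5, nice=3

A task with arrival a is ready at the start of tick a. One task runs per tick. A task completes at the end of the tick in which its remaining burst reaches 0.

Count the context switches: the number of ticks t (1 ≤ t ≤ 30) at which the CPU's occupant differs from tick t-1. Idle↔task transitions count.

t=0: vr[B=0] → run B
t=1: vr[B=256/205] → run B
t=2: vr[B=512/205 H=512/205] → run B
t=3: vr[B=768/205 F=512/205 H=512/205] → run F
t=4: vr[B=768/205 F=1229312/408155 G=512/205 H=512/205] → run G
t=5: vr[B=768/205 F=1229312/408155 G=76288/13735 H=512/205] → run H
t=6: vr[B=768/205 F=1229312/408155 G=76288/13735 H=239616/53915] → run F
t=7: vr[B=768/205 F=1439232/408155 G=76288/13735 H=239616/53915] → run F
t=8: vr[B=768/205 F=1649152/408155 G=76288/13735 H=239616/53915] → run B
t=9: vr[B=1024/205 F=1649152/408155 G=76288/13735 H=239616/53915] → run F
t=10: vr[B=1024/205 F=1859072/408155 G=76288/13735 H=239616/53915] → run H
t=11: vr[B=1024/205 F=1859072/408155 G=76288/13735 H=344576/53915] → run F
t=12: vr[B=1024/205 F=2068992/408155 G=76288/13735 H=344576/53915] → run B
t=13: vr[B=256/41 F=2068992/408155 G=76288/13735 H=344576/53915] → run F
t=14: vr[B=256/41 F=2278912/408155 G=76288/13735 H=344576/53915] → run G
t=15: vr[B=256/41 F=2278912/408155 G=118272/13735 H=344576/53915] → run F
t=16: vr[B=256/41 F=2488832/408155 G=118272/13735 H=344576/53915] → run F
t=17: vr[B=256/41 G=118272/13735 H=344576/53915] → run B
t=18: vr[B=1536/205 G=118272/13735 H=344576/53915] → run H
t=19: vr[B=1536/205 G=118272/13735 H=449536/53915] → run B
t=20: vr[G=118272/13735 H=449536/53915] → run H
t=21: vr[G=118272/13735 H=554496/53915] → run G
t=22: vr[G=160256/13735 H=554496/53915] → run H
t=23: vr[G=160256/13735] → run G
t=24: vr[G=40448/2747] → run G
t=25: vr[G=244224/13735] → run G
t=26: vr[G=286208/13735] → run G
t=27: (idle)
t=28: (idle)
t=29: (idle)
t=30: (idle)

context switches = 20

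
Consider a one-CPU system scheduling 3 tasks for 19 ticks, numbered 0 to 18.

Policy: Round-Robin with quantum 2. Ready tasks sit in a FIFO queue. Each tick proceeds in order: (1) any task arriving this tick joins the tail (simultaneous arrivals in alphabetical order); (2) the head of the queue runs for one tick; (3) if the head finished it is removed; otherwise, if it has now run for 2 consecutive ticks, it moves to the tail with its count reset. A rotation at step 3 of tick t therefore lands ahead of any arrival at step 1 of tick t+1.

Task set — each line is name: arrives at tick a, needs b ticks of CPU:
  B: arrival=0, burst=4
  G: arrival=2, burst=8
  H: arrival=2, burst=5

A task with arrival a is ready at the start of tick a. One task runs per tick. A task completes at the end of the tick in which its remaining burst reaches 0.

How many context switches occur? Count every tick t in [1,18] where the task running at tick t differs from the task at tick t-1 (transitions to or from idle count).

context switches = 8

t=0: queue=[B] q_used=0 → run B
t=1: queue=[B] q_used=1 → run B
t=2: queue=[B,G,H] q_used=0 → run B
t=3: queue=[B,G,H] q_used=1 → run B
t=4: queue=[G,H] q_used=0 → run G
t=5: queue=[G,H] q_used=1 → run G
t=6: queue=[H,G] q_used=0 → run H
t=7: queue=[H,G] q_used=1 → run H
t=8: queue=[G,H] q_used=0 → run G
t=9: queue=[G,H] q_used=1 → run G
t=10: queue=[H,G] q_used=0 → run H
t=11: queue=[H,G] q_used=1 → run H
t=12: queue=[G,H] q_used=0 → run G
t=13: queue=[G,H] q_used=1 → run G
t=14: queue=[H,G] q_used=0 → run H
t=15: queue=[G] q_used=0 → run G
t=16: queue=[G] q_used=1 → run G
t=17: (idle)
t=18: (idle)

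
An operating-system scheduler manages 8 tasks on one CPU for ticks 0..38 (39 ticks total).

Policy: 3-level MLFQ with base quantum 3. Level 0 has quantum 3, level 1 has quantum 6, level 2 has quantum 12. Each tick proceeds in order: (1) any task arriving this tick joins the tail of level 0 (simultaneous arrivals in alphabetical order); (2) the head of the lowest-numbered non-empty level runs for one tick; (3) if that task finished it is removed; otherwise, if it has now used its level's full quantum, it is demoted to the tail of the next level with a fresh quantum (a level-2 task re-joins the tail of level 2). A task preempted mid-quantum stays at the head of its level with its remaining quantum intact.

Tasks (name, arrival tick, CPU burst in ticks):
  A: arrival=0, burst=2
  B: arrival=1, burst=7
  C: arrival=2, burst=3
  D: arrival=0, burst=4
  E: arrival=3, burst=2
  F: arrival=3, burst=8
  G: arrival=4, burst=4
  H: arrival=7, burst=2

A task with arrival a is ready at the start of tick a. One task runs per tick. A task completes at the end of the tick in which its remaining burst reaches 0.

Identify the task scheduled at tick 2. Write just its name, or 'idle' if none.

t=0: L0/L1/L2 = AD/-/- → run A
t=1: L0/L1/L2 = ADB/-/- → run A
t=2: L0/L1/L2 = DBC/-/- → run D
t=3: L0/L1/L2 = DBCEF/-/- → run D
t=4: L0/L1/L2 = DBCEFG/-/- → run D
t=5: L0/L1/L2 = BCEFG/D/- → run B
t=6: L0/L1/L2 = BCEFG/D/- → run B
t=7: L0/L1/L2 = BCEFGH/D/- → run B
t=8: L0/L1/L2 = CEFGH/DB/- → run C
t=9: L0/L1/L2 = CEFGH/DB/- → run C
t=10: L0/L1/L2 = CEFGH/DB/- → run C
t=11: L0/L1/L2 = EFGH/DB/- → run E
t=12: L0/L1/L2 = EFGH/DB/- → run E
t=13: L0/L1/L2 = FGH/DB/- → run F
t=14: L0/L1/L2 = FGH/DB/- → run F
t=15: L0/L1/L2 = FGH/DB/- → run F
t=16: L0/L1/L2 = GH/DBF/- → run G
t=17: L0/L1/L2 = GH/DBF/- → run G
t=18: L0/L1/L2 = GH/DBF/- → run G
t=19: L0/L1/L2 = H/DBFG/- → run H
t=20: L0/L1/L2 = H/DBFG/- → run H
t=21: L0/L1/L2 = -/DBFG/- → run D
t=22: L0/L1/L2 = -/BFG/- → run B
t=23: L0/L1/L2 = -/BFG/- → run B
t=24: L0/L1/L2 = -/BFG/- → run B
t=25: L0/L1/L2 = -/BFG/- → run B
t=26: L0/L1/L2 = -/FG/- → run F
t=27: L0/L1/L2 = -/FG/- → run F
t=28: L0/L1/L2 = -/FG/- → run F
t=29: L0/L1/L2 = -/FG/- → run F
t=30: L0/L1/L2 = -/FG/- → run F
t=31: L0/L1/L2 = -/G/- → run G
t=32: (idle)
t=33: (idle)
t=34: (idle)
t=35: (idle)
t=36: (idle)
t=37: (idle)
t=38: (idle)

running at tick 2 = D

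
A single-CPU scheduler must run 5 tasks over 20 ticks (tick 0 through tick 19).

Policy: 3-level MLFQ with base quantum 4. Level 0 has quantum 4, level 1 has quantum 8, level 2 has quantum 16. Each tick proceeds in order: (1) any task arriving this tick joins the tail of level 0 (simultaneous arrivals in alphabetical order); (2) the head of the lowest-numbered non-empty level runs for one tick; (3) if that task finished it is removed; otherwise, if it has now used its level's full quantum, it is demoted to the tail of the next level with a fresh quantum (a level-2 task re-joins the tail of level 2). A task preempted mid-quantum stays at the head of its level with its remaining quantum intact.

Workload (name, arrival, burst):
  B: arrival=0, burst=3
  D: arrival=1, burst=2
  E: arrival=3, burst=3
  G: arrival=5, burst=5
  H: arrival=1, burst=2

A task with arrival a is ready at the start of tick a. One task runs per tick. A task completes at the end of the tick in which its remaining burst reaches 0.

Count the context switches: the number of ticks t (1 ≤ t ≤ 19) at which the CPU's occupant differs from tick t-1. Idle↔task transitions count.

t=0: L0/L1/L2 = B/-/- → run B
t=1: L0/L1/L2 = BDH/-/- → run B
t=2: L0/L1/L2 = BDH/-/- → run B
t=3: L0/L1/L2 = DHE/-/- → run D
t=4: L0/L1/L2 = DHE/-/- → run D
t=5: L0/L1/L2 = HEG/-/- → run H
t=6: L0/L1/L2 = HEG/-/- → run H
t=7: L0/L1/L2 = EG/-/- → run E
t=8: L0/L1/L2 = EG/-/- → run E
t=9: L0/L1/L2 = EG/-/- → run E
t=10: L0/L1/L2 = G/-/- → run G
t=11: L0/L1/L2 = G/-/- → run G
t=12: L0/L1/L2 = G/-/- → run G
t=13: L0/L1/L2 = G/-/- → run G
t=14: L0/L1/L2 = -/G/- → run G
t=15: (idle)
t=16: (idle)
t=17: (idle)
t=18: (idle)
t=19: (idle)

context switches = 5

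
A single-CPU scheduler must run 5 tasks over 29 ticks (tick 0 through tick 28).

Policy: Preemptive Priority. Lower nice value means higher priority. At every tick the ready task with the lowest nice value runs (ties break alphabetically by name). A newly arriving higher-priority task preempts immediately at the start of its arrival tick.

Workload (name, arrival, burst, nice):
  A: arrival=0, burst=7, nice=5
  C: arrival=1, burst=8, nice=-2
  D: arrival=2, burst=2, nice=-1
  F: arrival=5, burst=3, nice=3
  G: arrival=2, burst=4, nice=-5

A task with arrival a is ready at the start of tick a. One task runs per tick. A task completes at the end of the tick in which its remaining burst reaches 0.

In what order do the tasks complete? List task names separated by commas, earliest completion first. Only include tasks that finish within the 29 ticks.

t=0: ready={A} → run A
t=1: ready={A,C} → run C
t=2: ready={A,C,D,G} → run G
t=3: ready={A,C,D,G} → run G
t=4: ready={A,C,D,G} → run G
t=5: ready={A,C,D,F,G} → run G
t=6: ready={A,C,D,F} → run C
t=7: ready={A,C,D,F} → run C
t=8: ready={A,C,D,F} → run C
t=9: ready={A,C,D,F} → run C
t=10: ready={A,C,D,F} → run C
t=11: ready={A,C,D,F} → run C
t=12: ready={A,C,D,F} → run C
t=13: ready={A,D,F} → run D
t=14: ready={A,D,F} → run D
t=15: ready={A,F} → run F
t=16: ready={A,F} → run F
t=17: ready={A,F} → run F
t=18: ready={A} → run A
t=19: ready={A} → run A
t=20: ready={A} → run A
t=21: ready={A} → run A
t=22: ready={A} → run A
t=23: ready={A} → run A
t=24: (idle)
t=25: (idle)
t=26: (idle)
t=27: (idle)
t=28: (idle)

completion order = G, C, D, F, A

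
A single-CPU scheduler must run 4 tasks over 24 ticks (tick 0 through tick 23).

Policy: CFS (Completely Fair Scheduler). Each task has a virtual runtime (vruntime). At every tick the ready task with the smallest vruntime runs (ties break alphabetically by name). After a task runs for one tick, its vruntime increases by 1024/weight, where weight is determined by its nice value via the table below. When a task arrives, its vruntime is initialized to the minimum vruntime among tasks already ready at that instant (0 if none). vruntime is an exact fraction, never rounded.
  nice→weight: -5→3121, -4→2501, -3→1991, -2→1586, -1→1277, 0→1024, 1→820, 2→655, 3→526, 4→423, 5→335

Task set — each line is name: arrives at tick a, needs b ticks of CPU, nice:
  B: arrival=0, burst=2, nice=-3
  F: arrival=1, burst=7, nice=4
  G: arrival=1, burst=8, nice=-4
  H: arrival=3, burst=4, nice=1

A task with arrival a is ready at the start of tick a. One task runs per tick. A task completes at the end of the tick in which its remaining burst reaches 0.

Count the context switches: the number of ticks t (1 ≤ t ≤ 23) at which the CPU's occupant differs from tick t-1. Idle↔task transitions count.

t=0: vr[B=0] → run B
t=1: vr[B=1024/1991 F=1024/1991 G=1024/1991] → run B
t=2: vr[F=1024/1991 G=1024/1991] → run F
t=3: vr[F=2471936/842193 G=1024/1991 H=1024/1991] → run G
t=4: vr[F=2471936/842193 G=4599808/4979491 H=1024/1991] → run H
t=5: vr[F=2471936/842193 G=4599808/4979491 H=719616/408155] → run G
t=6: vr[F=2471936/842193 G=6638592/4979491 H=719616/408155] → run G
t=7: vr[F=2471936/842193 G=8677376/4979491 H=719616/408155] → run G
t=8: vr[F=2471936/842193 G=10716160/4979491 H=719616/408155] → run H
t=9: vr[F=2471936/842193 G=10716160/4979491 H=1229312/408155] → run G
t=10: vr[F=2471936/842193 G=12754944/4979491 H=1229312/408155] → run G
t=11: vr[F=2471936/842193 G=14793728/4979491 H=1229312/408155] → run F
t=12: vr[F=4510720/842193 G=14793728/4979491 H=1229312/408155] → run G
t=13: vr[F=4510720/842193 G=16832512/4979491 H=1229312/408155] → run H
t=14: vr[F=4510720/842193 G=16832512/4979491 H=1739008/408155] → run G
t=15: vr[F=4510720/842193 H=1739008/408155] → run H
t=16: vr[F=4510720/842193] → run F
t=17: vr[F=2183168/280731] → run F
t=18: vr[F=8588288/842193] → run F
t=19: vr[F=10627072/842193] → run F
t=20: vr[F=4221952/280731] → run F
t=21: (idle)
t=22: (idle)
t=23: (idle)

context switches = 13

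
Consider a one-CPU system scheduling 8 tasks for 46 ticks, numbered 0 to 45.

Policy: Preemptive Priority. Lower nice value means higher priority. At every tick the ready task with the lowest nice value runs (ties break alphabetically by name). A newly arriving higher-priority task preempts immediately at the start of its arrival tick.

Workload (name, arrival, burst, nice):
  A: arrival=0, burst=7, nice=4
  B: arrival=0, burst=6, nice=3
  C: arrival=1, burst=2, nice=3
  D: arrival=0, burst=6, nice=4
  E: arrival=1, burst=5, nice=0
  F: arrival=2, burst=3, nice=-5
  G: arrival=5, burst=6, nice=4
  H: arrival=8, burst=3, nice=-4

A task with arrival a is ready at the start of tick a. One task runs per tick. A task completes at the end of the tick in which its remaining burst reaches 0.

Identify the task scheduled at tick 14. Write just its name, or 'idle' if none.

running at tick 14 = B

t=0: ready={A,B,D} → run B
t=1: ready={A,B,C,D,E} → run E
t=2: ready={A,B,C,D,E,F} → run F
t=3: ready={A,B,C,D,E,F} → run F
t=4: ready={A,B,C,D,E,F} → run F
t=5: ready={A,B,C,D,E,G} → run E
t=6: ready={A,B,C,D,E,G} → run E
t=7: ready={A,B,C,D,E,G} → run E
t=8: ready={A,B,C,D,E,G,H} → run H
t=9: ready={A,B,C,D,E,G,H} → run H
t=10: ready={A,B,C,D,E,G,H} → run H
t=11: ready={A,B,C,D,E,G} → run E
t=12: ready={A,B,C,D,G} → run B
t=13: ready={A,B,C,D,G} → run B
t=14: ready={A,B,C,D,G} → run B
t=15: ready={A,B,C,D,G} → run B
t=16: ready={A,B,C,D,G} → run B
t=17: ready={A,C,D,G} → run C
t=18: ready={A,C,D,G} → run C
t=19: ready={A,D,G} → run A
t=20: ready={A,D,G} → run A
t=21: ready={A,D,G} → run A
t=22: ready={A,D,G} → run A
t=23: ready={A,D,G} → run A
t=24: ready={A,D,G} → run A
t=25: ready={A,D,G} → run A
t=26: ready={D,G} → run D
t=27: ready={D,G} → run D
t=28: ready={D,G} → run D
t=29: ready={D,G} → run D
t=30: ready={D,G} → run D
t=31: ready={D,G} → run D
t=32: ready={G} → run G
t=33: ready={G} → run G
t=34: ready={G} → run G
t=35: ready={G} → run G
t=36: ready={G} → run G
t=37: ready={G} → run G
t=38: (idle)
t=39: (idle)
t=40: (idle)
t=41: (idle)
t=42: (idle)
t=43: (idle)
t=44: (idle)
t=45: (idle)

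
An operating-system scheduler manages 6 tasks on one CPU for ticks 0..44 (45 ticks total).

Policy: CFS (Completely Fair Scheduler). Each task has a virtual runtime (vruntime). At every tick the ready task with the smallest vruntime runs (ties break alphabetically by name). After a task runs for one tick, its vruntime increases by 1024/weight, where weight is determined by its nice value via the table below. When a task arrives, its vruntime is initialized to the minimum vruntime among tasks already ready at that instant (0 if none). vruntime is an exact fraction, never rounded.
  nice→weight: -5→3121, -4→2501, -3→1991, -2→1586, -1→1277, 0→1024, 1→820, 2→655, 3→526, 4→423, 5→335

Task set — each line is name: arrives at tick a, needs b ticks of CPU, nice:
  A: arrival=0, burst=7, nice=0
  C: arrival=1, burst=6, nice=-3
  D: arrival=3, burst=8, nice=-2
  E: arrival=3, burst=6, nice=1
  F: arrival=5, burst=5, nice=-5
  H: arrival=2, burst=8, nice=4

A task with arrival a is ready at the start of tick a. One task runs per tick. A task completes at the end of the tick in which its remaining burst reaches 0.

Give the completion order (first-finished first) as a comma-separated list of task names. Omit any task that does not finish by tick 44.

completion order = F, C, D, A, E, H

t=0: vr[A=0] → run A
t=1: vr[A=1 C=1] → run A
t=2: vr[A=2 C=1 H=1] → run C
t=3: vr[A=2 C=3015/1991 D=1 E=1 H=1] → run D
t=4: vr[A=2 C=3015/1991 D=1305/793 E=1 H=1] → run E
t=5: vr[A=2 C=3015/1991 D=1305/793 E=461/205 F=1 H=1] → run F
t=6: vr[A=2 C=3015/1991 D=1305/793 E=461/205 F=4145/3121 H=1] → run H
t=7: vr[A=2 C=3015/1991 D=1305/793 E=461/205 F=4145/3121 H=1447/423] → run F
t=8: vr[A=2 C=3015/1991 D=1305/793 E=461/205 F=5169/3121 H=1447/423] → run C
t=9: vr[A=2 C=4039/1991 D=1305/793 E=461/205 F=5169/3121 H=1447/423] → run D
t=10: vr[A=2 C=4039/1991 D=1817/793 E=461/205 F=5169/3121 H=1447/423] → run F
t=11: vr[A=2 C=4039/1991 D=1817/793 E=461/205 F=6193/3121 H=1447/423] → run F
t=12: vr[A=2 C=4039/1991 D=1817/793 E=461/205 F=7217/3121 H=1447/423] → run A
t=13: vr[A=3 C=4039/1991 D=1817/793 E=461/205 F=7217/3121 H=1447/423] → run C
t=14: vr[A=3 C=5063/1991 D=1817/793 E=461/205 F=7217/3121 H=1447/423] → run E
t=15: vr[A=3 C=5063/1991 D=1817/793 E=717/205 F=7217/3121 H=1447/423] → run D
t=16: vr[A=3 C=5063/1991 D=2329/793 E=717/205 F=7217/3121 H=1447/423] → run F
t=17: vr[A=3 C=5063/1991 D=2329/793 E=717/205 H=1447/423] → run C
t=18: vr[A=3 C=6087/1991 D=2329/793 E=717/205 H=1447/423] → run D
t=19: vr[A=3 C=6087/1991 D=2841/793 E=717/205 H=1447/423] → run A
t=20: vr[A=4 C=6087/1991 D=2841/793 E=717/205 H=1447/423] → run C
t=21: vr[A=4 C=7111/1991 D=2841/793 E=717/205 H=1447/423] → run H
t=22: vr[A=4 C=7111/1991 D=2841/793 E=717/205 H=2471/423] → run E
t=23: vr[A=4 C=7111/1991 D=2841/793 E=973/205 H=2471/423] → run C
t=24: vr[A=4 D=2841/793 E=973/205 H=2471/423] → run D
t=25: vr[A=4 D=3353/793 E=973/205 H=2471/423] → run A
t=26: vr[A=5 D=3353/793 E=973/205 H=2471/423] → run D
t=27: vr[A=5 D=3865/793 E=973/205 H=2471/423] → run E
t=28: vr[A=5 D=3865/793 E=1229/205 H=2471/423] → run D
t=29: vr[A=5 D=4377/793 E=1229/205 H=2471/423] → run A
t=30: vr[A=6 D=4377/793 E=1229/205 H=2471/423] → run D
t=31: vr[A=6 E=1229/205 H=2471/423] → run H
t=32: vr[A=6 E=1229/205 H=1165/141] → run E
t=33: vr[A=6 E=297/41 H=1165/141] → run A
t=34: vr[E=297/41 H=1165/141] → run E
t=35: vr[H=1165/141] → run H
t=36: vr[H=4519/423] → run H
t=37: vr[H=5543/423] → run H
t=38: vr[H=2189/141] → run H
t=39: vr[H=7591/423] → run H
t=40: (idle)
t=41: (idle)
t=42: (idle)
t=43: (idle)
t=44: (idle)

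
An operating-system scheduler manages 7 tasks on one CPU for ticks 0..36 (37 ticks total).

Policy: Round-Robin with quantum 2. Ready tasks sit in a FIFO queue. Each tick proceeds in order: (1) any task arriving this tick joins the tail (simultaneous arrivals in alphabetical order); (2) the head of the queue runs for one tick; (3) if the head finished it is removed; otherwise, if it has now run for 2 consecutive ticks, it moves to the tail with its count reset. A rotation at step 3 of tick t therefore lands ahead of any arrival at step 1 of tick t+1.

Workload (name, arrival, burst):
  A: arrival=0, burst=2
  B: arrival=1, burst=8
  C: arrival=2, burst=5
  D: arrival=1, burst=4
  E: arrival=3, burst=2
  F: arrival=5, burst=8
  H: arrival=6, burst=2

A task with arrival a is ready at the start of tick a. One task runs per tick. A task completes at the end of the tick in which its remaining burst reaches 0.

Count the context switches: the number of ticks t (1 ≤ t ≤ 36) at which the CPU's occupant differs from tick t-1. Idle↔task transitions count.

t=0: queue=[A] q_used=0 → run A
t=1: queue=[A,B,D] q_used=1 → run A
t=2: queue=[B,D,C] q_used=0 → run B
t=3: queue=[B,D,C,E] q_used=1 → run B
t=4: queue=[D,C,E,B] q_used=0 → run D
t=5: queue=[D,C,E,B,F] q_used=1 → run D
t=6: queue=[C,E,B,F,D,H] q_used=0 → run C
t=7: queue=[C,E,B,F,D,H] q_used=1 → run C
t=8: queue=[E,B,F,D,H,C] q_used=0 → run E
t=9: queue=[E,B,F,D,H,C] q_used=1 → run E
t=10: queue=[B,F,D,H,C] q_used=0 → run B
t=11: queue=[B,F,D,H,C] q_used=1 → run B
t=12: queue=[F,D,H,C,B] q_used=0 → run F
t=13: queue=[F,D,H,C,B] q_used=1 → run F
t=14: queue=[D,H,C,B,F] q_used=0 → run D
t=15: queue=[D,H,C,B,F] q_used=1 → run D
t=16: queue=[H,C,B,F] q_used=0 → run H
t=17: queue=[H,C,B,F] q_used=1 → run H
t=18: queue=[C,B,F] q_used=0 → run C
t=19: queue=[C,B,F] q_used=1 → run C
t=20: queue=[B,F,C] q_used=0 → run B
t=21: queue=[B,F,C] q_used=1 → run B
t=22: queue=[F,C,B] q_used=0 → run F
t=23: queue=[F,C,B] q_used=1 → run F
t=24: queue=[C,B,F] q_used=0 → run C
t=25: queue=[B,F] q_used=0 → run B
t=26: queue=[B,F] q_used=1 → run B
t=27: queue=[F] q_used=0 → run F
t=28: queue=[F] q_used=1 → run F
t=29: queue=[F] q_used=0 → run F
t=30: queue=[F] q_used=1 → run F
t=31: (idle)
t=32: (idle)
t=33: (idle)
t=34: (idle)
t=35: (idle)
t=36: (idle)

context switches = 15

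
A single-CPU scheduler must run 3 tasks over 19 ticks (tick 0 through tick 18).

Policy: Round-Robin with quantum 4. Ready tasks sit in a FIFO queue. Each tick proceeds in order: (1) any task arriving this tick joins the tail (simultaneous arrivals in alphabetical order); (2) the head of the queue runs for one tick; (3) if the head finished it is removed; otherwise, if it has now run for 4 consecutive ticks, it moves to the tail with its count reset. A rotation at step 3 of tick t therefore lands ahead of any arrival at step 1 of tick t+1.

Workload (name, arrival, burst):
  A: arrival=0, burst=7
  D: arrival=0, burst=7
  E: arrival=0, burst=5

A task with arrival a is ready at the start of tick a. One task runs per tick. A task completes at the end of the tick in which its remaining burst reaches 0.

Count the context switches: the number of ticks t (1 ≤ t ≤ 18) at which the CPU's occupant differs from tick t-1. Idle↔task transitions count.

t=0: queue=[A,D,E] q_used=0 → run A
t=1: queue=[A,D,E] q_used=1 → run A
t=2: queue=[A,D,E] q_used=2 → run A
t=3: queue=[A,D,E] q_used=3 → run A
t=4: queue=[D,E,A] q_used=0 → run D
t=5: queue=[D,E,A] q_used=1 → run D
t=6: queue=[D,E,A] q_used=2 → run D
t=7: queue=[D,E,A] q_used=3 → run D
t=8: queue=[E,A,D] q_used=0 → run E
t=9: queue=[E,A,D] q_used=1 → run E
t=10: queue=[E,A,D] q_used=2 → run E
t=11: queue=[E,A,D] q_used=3 → run E
t=12: queue=[A,D,E] q_used=0 → run A
t=13: queue=[A,D,E] q_used=1 → run A
t=14: queue=[A,D,E] q_used=2 → run A
t=15: queue=[D,E] q_used=0 → run D
t=16: queue=[D,E] q_used=1 → run D
t=17: queue=[D,E] q_used=2 → run D
t=18: queue=[E] q_used=0 → run E

context switches = 5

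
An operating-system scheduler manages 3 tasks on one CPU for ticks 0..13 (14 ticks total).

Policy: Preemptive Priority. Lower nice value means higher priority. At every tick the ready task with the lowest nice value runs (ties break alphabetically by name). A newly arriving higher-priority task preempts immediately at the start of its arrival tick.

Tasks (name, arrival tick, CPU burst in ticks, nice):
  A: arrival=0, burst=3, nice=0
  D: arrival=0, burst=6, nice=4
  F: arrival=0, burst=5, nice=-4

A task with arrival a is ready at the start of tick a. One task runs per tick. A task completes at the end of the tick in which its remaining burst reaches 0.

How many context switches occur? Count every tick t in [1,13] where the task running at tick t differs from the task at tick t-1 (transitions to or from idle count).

t=0: ready={A,D,F} → run F
t=1: ready={A,D,F} → run F
t=2: ready={A,D,F} → run F
t=3: ready={A,D,F} → run F
t=4: ready={A,D,F} → run F
t=5: ready={A,D} → run A
t=6: ready={A,D} → run A
t=7: ready={A,D} → run A
t=8: ready={D} → run D
t=9: ready={D} → run D
t=10: ready={D} → run D
t=11: ready={D} → run D
t=12: ready={D} → run D
t=13: ready={D} → run D

context switches = 2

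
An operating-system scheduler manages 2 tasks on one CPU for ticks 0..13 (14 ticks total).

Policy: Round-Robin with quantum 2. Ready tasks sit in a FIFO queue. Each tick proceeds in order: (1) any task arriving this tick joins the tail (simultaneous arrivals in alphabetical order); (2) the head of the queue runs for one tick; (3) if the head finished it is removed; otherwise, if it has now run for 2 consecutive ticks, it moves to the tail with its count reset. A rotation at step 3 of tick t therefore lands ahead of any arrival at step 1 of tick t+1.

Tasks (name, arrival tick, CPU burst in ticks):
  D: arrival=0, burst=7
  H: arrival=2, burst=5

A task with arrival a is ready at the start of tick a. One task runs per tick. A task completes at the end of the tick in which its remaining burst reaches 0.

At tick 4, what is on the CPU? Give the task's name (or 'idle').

t=0: queue=[D] q_used=0 → run D
t=1: queue=[D] q_used=1 → run D
t=2: queue=[D,H] q_used=0 → run D
t=3: queue=[D,H] q_used=1 → run D
t=4: queue=[H,D] q_used=0 → run H
t=5: queue=[H,D] q_used=1 → run H
t=6: queue=[D,H] q_used=0 → run D
t=7: queue=[D,H] q_used=1 → run D
t=8: queue=[H,D] q_used=0 → run H
t=9: queue=[H,D] q_used=1 → run H
t=10: queue=[D,H] q_used=0 → run D
t=11: queue=[H] q_used=0 → run H
t=12: (idle)
t=13: (idle)

running at tick 4 = H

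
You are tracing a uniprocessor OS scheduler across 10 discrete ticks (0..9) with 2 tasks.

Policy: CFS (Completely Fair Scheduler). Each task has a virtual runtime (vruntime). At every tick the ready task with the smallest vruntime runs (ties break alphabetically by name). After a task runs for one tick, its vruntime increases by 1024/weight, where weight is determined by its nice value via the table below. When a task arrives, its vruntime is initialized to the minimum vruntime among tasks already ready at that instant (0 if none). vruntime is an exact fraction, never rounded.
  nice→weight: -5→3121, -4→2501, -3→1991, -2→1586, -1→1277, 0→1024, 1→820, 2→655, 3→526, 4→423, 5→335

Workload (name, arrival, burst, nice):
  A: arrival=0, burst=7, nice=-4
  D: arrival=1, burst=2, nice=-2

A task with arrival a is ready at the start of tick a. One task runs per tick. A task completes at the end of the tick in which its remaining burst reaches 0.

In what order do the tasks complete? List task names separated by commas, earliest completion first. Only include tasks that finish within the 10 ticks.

t=0: vr[A=0] → run A
t=1: vr[A=1024/2501 D=1024/2501] → run A
t=2: vr[A=2048/2501 D=1024/2501] → run D
t=3: vr[A=2048/2501 D=34304/32513] → run A
t=4: vr[A=3072/2501 D=34304/32513] → run D
t=5: vr[A=3072/2501] → run A
t=6: vr[A=4096/2501] → run A
t=7: vr[A=5120/2501] → run A
t=8: vr[A=6144/2501] → run A
t=9: (idle)

completion order = D, A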